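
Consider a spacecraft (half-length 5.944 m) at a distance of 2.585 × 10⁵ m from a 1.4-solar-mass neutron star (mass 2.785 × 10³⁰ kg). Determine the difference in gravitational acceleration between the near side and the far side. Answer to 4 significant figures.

Δg = 4GMr/d³
   = 4 × (6.674 × 10⁻¹¹) × (2.785 × 10³⁰) × (5.944) / (2.585 × 10⁵)³
   = 2.558 × 10⁵ m/s²

2.558 × 10⁵ m/s²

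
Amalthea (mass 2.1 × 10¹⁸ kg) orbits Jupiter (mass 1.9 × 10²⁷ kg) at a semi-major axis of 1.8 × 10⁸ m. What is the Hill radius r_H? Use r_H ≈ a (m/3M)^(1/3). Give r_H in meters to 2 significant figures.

1.3 × 10⁵ m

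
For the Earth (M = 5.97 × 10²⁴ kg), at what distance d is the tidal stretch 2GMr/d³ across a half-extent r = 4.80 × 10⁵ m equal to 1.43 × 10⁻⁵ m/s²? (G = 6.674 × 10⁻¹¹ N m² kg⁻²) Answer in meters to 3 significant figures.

2.99 × 10⁸ m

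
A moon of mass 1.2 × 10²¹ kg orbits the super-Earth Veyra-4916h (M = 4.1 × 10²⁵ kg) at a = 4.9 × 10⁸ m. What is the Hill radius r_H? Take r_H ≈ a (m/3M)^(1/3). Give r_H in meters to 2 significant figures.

r_H ≈ a (m/3M)^(1/3)
    = (4.9 × 10⁸) × (1.2 × 10²¹ / (3 × 4.1 × 10²⁵))^(1/3)
    = 1.0 × 10⁷ m

1.0 × 10⁷ m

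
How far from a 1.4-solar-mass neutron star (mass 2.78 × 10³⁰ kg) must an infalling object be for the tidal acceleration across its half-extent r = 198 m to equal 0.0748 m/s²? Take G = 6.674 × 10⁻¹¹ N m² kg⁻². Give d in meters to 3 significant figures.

9.94 × 10⁷ m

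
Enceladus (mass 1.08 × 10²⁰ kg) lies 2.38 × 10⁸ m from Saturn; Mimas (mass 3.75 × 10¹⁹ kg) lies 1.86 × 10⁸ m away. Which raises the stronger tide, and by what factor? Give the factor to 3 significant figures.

The tide-raising term goes as M/d³ (the gradient of a 1/d² field).
Enceladus: (1.08 × 10²⁰) / (2.38 × 10⁸)³ = 8.011 × 10⁻⁶
Mimas: (3.75 × 10¹⁹) / (1.86 × 10⁸)³ = 5.828 × 10⁻⁶
Ratio (larger/smaller) = 1.37

Enceladus, by a factor of ≈ 1.37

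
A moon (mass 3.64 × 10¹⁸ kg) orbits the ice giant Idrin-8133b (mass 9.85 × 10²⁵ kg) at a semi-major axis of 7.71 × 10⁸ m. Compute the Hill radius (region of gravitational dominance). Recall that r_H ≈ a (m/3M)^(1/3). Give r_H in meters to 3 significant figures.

1.78 × 10⁶ m

r_H ≈ a (m/3M)^(1/3)
    = (7.71 × 10⁸) × (3.64 × 10¹⁸ / (3 × 9.85 × 10²⁵))^(1/3)
    = 1.78 × 10⁶ m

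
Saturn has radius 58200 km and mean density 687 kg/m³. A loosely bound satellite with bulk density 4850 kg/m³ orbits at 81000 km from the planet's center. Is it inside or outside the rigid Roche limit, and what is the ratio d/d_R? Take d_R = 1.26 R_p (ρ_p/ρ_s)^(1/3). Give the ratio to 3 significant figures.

d_R = 1.26 × (58200 km) × (687/4850)^(1/3) = 38230 km
d/d_R = (81000) / (38230) = 2.12
Since d/d_R > 1, the body is outside the Roche limit.

outside; d/d_R ≈ 2.12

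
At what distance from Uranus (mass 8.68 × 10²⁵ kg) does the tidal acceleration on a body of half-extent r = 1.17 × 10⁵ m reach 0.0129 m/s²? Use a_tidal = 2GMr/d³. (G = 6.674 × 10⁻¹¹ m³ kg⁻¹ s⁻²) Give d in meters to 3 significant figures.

4.72 × 10⁷ m

2GMr/d³ = a_tidal  ⇒  d = (2GMr / a_tidal)^(1/3)
d = (2 × 6.674×10⁻¹¹ × (8.68 × 10²⁵) × (1.17 × 10⁵) / (0.0129))^(1/3)
  = 4.72 × 10⁷ m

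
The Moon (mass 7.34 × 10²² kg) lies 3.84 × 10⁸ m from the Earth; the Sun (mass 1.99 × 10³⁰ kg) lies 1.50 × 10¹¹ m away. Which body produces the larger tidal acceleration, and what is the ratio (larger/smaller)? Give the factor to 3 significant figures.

The Moon, by a factor of ≈ 2.20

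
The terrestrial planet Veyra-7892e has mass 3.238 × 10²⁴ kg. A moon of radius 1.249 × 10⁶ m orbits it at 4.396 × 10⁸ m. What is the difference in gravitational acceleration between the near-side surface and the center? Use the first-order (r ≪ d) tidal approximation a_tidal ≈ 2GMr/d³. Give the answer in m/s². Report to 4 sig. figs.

6.355 × 10⁻⁶ m/s²

Since r ≪ d, expand the inverse-square field across one radius to get the leading 2GMr/d³ term.
Δg = 2GMr/d³
   = 2 × (6.674 × 10⁻¹¹) × (3.238 × 10²⁴) × (1.249 × 10⁶) / (4.396 × 10⁸)³
   = 6.355 × 10⁻⁶ m/s²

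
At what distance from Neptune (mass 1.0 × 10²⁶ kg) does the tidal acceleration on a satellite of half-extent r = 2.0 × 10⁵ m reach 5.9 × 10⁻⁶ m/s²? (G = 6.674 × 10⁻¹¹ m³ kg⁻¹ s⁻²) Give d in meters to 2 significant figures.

2GMr/d³ = a_tidal  ⇒  d = (2GMr / a_tidal)^(1/3)
d = (2 × 6.674×10⁻¹¹ × (1.0 × 10²⁶) × (2.0 × 10⁵) / (5.9 × 10⁻⁶))^(1/3)
  = 7.7 × 10⁸ m

7.7 × 10⁸ m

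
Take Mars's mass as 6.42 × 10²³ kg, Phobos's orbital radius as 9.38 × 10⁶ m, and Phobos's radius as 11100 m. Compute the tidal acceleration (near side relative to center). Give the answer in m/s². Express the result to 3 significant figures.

a_tidal = 2GMr/d³
        = 2 × (6.674 × 10⁻¹¹) × (6.42 × 10²³) × (11100) / (9.38 × 10⁶)³
        = 1.15 × 10⁻³ m/s²

1.15 × 10⁻³ m/s²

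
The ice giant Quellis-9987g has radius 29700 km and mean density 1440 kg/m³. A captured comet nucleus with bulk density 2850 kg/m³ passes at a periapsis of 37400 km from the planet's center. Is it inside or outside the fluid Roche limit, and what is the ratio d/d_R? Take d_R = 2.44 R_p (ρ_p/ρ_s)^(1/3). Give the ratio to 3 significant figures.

d_R = 2.44 × (29700 km) × (1440/2850)^(1/3) = 57720 km
d/d_R = (37400) / (57720) = 0.648
Since d/d_R < 1, the body is inside the Roche limit.

inside; d/d_R ≈ 0.648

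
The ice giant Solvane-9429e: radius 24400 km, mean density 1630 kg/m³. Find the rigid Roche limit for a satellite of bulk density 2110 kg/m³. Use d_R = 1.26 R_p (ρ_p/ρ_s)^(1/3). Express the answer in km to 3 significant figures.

d_R = 1.26 × 24400 km × (1630/2110)^(1/3)
    = 28200 km

28200 km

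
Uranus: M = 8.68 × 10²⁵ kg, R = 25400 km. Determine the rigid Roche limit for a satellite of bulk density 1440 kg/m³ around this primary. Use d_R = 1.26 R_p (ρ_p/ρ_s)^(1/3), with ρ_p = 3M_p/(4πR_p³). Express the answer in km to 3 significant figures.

30600 km

ρ_p = 3M_p/(4πR_p³) = 3 × (8.68 × 10²⁵) / (4π × (2.54 × 10⁷ m)³) = 1260 kg/m³
d_R = 1.26 × 25400 km × (1260/1440)^(1/3)
    = 30600 km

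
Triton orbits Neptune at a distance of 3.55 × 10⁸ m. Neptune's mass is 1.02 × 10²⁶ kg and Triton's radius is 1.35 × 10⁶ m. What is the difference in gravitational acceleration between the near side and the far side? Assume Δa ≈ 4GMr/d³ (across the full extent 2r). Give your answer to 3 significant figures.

8.22 × 10⁻⁴ m/s²

a_tidal = 4GMr/d³
        = 4 × (6.674 × 10⁻¹¹) × (1.02 × 10²⁶) × (1.35 × 10⁶) / (3.55 × 10⁸)³
        = 8.22 × 10⁻⁴ m/s²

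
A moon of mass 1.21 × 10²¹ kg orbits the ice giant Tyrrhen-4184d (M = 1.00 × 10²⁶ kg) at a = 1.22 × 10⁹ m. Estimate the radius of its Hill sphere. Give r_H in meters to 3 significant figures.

r_H ≈ a (m/3M)^(1/3)
    = (1.22 × 10⁹) × (1.21 × 10²¹ / (3 × 1.00 × 10²⁶))^(1/3)
    = 1.94 × 10⁷ m

1.94 × 10⁷ m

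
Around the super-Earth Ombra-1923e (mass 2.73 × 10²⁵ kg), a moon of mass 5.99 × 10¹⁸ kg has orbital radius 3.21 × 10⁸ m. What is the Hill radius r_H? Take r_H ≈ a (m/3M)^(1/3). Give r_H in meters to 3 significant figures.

r_H ≈ a (m/3M)^(1/3)
    = (3.21 × 10⁸) × (5.99 × 10¹⁸ / (3 × 2.73 × 10²⁵))^(1/3)
    = 1.34 × 10⁶ m

1.34 × 10⁶ m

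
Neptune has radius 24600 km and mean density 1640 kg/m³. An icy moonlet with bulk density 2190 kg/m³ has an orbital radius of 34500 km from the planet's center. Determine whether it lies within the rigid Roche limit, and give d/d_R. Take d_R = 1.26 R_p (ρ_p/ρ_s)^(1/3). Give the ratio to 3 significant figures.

d_R = 1.26 × (24600 km) × (1640/2190)^(1/3) = 28150 km
d/d_R = (34500) / (28150) = 1.23
Since d/d_R > 1, the body is outside the Roche limit.

outside; d/d_R ≈ 1.23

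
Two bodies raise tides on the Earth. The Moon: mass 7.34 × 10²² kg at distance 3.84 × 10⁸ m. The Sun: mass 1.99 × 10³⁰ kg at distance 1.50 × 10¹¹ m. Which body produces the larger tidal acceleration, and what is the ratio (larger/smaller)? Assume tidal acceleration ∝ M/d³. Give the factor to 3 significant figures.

The Moon, by a factor of ≈ 2.20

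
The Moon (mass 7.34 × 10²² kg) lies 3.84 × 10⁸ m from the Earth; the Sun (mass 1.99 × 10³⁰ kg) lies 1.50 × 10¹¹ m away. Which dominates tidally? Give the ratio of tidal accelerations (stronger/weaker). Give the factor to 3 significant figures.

Compare M/d³ for the two perturbers:
The Moon: (7.34 × 10²²) / (3.84 × 10⁸)³ = 1.296 × 10⁻³
The Sun: (1.99 × 10³⁰) / (1.50 × 10¹¹)³ = 5.896 × 10⁻⁴
Ratio (larger/smaller) = 2.20

The Moon, by a factor of ≈ 2.20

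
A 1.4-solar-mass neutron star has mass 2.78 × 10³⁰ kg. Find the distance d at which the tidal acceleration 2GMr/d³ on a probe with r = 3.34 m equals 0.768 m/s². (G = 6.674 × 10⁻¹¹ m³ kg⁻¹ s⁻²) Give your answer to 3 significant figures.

2GMr/d³ = a_tidal  ⇒  d = (2GMr / a_tidal)^(1/3)
d = (2 × 6.674×10⁻¹¹ × (2.78 × 10³⁰) × (3.34) / (0.768))^(1/3)
  = 1.17 × 10⁷ m

1.17 × 10⁷ m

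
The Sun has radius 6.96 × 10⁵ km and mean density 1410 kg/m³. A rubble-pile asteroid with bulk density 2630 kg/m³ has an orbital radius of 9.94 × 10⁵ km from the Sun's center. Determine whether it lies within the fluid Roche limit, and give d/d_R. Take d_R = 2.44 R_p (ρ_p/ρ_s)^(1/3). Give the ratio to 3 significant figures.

d_R = 2.44 × (6.96 × 10⁵ km) × (1410/2630)^(1/3) = 1.380 × 10⁶ km
d/d_R = (9.94 × 10⁵) / (1.380 × 10⁶) = 0.720
Since d/d_R < 1, the body is inside the Roche limit.

inside; d/d_R ≈ 0.720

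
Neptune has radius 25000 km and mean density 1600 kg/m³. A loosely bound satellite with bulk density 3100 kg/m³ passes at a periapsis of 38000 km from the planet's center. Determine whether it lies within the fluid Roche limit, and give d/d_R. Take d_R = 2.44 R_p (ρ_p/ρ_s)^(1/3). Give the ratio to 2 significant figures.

inside; d/d_R ≈ 0.78

d_R = 2.44 × (25000 km) × (1600/3100)^(1/3) = 48930 km
d/d_R = (38000) / (48930) = 0.78
Since d/d_R < 1, the body is inside the Roche limit.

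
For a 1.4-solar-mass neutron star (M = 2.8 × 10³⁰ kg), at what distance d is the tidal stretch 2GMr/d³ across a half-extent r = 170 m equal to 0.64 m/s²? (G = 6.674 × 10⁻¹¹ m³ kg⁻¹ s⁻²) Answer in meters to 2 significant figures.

4.6 × 10⁷ m

2GMr/d³ = a_tidal  ⇒  d = (2GMr / a_tidal)^(1/3)
d = (2 × 6.674×10⁻¹¹ × (2.8 × 10³⁰) × (170) / (0.64))^(1/3)
  = 4.6 × 10⁷ m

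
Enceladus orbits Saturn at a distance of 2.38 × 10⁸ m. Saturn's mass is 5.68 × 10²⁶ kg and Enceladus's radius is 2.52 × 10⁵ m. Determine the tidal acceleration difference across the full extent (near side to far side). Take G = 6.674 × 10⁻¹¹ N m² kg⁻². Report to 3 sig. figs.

2.83 × 10⁻³ m/s²

The field gradient is 2GM/d³; across the full diameter 2r the difference is 4GMr/d³.
Δg = 4GMr/d³
   = 4 × (6.674 × 10⁻¹¹) × (5.68 × 10²⁶) × (2.52 × 10⁵) / (2.38 × 10⁸)³
   = 2.83 × 10⁻³ m/s²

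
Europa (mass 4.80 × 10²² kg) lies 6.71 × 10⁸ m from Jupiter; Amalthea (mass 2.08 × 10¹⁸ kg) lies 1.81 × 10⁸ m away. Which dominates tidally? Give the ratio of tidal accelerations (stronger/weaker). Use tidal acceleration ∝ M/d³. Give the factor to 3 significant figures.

Europa, by a factor of ≈ 453

Tidal acceleration ∝ M/d³, so compare M/d³ for each.
Europa: (4.80 × 10²²) / (6.71 × 10⁸)³ = 1.589 × 10⁻⁴
Amalthea: (2.08 × 10¹⁸) / (1.81 × 10⁸)³ = 3.508 × 10⁻⁷
Ratio (larger/smaller) = 453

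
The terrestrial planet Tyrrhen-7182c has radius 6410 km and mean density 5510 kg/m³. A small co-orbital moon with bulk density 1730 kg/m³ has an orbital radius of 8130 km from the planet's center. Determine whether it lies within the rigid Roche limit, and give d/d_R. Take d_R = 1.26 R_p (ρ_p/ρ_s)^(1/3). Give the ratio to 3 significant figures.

inside; d/d_R ≈ 0.684

d_R = 1.26 × (6410 km) × (5510/1730)^(1/3) = 11880 km
d/d_R = (8130) / (11880) = 0.684
Since d/d_R < 1, the body is inside the Roche limit.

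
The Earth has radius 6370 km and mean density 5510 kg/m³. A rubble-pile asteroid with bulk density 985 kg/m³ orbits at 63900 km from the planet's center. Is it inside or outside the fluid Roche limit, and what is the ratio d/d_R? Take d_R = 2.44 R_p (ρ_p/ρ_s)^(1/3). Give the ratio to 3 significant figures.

outside; d/d_R ≈ 2.32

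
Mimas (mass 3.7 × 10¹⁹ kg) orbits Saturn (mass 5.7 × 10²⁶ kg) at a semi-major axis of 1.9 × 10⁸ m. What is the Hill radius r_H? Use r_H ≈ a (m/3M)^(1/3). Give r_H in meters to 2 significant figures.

5.3 × 10⁵ m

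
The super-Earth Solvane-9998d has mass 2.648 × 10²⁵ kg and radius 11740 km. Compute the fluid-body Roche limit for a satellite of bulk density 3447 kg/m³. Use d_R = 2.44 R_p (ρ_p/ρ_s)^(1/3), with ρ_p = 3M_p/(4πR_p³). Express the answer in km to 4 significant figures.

29870 km

ρ_p = 3M_p/(4πR_p³) = 3 × (2.648 × 10²⁵) / (4π × (1.174 × 10⁷ m)³) = 3907 kg/m³
d_R = 2.44 × 11740 km × (3907/3447)^(1/3)
    = 29870 km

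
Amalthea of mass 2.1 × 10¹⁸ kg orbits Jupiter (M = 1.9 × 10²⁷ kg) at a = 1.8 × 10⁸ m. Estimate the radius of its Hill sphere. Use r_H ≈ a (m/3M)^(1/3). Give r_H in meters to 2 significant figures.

1.3 × 10⁵ m

r_H ≈ a (m/3M)^(1/3)
    = (1.8 × 10⁸) × (2.1 × 10¹⁸ / (3 × 1.9 × 10²⁷))^(1/3)
    = 1.3 × 10⁵ m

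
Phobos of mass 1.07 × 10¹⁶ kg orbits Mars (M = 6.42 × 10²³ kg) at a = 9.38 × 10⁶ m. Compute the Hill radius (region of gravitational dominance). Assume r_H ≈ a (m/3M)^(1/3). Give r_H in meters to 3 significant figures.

1.66 × 10⁴ m

r_H ≈ a (m/3M)^(1/3)
    = (9.38 × 10⁶) × (1.07 × 10¹⁶ / (3 × 6.42 × 10²³))^(1/3)
    = 1.66 × 10⁴ m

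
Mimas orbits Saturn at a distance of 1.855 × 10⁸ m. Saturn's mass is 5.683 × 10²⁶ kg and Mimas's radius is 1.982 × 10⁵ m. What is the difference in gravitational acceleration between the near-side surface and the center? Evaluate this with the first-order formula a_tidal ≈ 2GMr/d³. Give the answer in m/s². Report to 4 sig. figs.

2.355 × 10⁻³ m/s²

The tidal stretch is the gradient of GM/d² times the body's extent r, hence the 1/d³ dependence.
Δa = 2GMr/d³
   = 2 × (6.674 × 10⁻¹¹) × (5.683 × 10²⁶) × (1.982 × 10⁵) / (1.855 × 10⁸)³
   = 2.355 × 10⁻³ m/s²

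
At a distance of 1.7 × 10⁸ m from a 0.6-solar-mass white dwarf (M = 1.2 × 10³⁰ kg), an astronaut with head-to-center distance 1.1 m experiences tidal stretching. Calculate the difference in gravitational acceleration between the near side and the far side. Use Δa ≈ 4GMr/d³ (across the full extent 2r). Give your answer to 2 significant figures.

7.2 × 10⁻⁵ m/s²

Near-to-far spans 2r, so the tidal difference is twice the near-to-center value: 4GMr/d³.
a_tidal = 4GMr/d³
        = 4 × (6.674 × 10⁻¹¹) × (1.2 × 10³⁰) × (1.1) / (1.7 × 10⁸)³
        = 7.2 × 10⁻⁵ m/s²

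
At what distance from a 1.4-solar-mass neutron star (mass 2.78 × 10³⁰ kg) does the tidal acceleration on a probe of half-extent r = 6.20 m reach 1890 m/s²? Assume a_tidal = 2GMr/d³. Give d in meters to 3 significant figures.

2GMr/d³ = a_tidal  ⇒  d = (2GMr / a_tidal)^(1/3)
d = (2 × 6.674×10⁻¹¹ × (2.78 × 10³⁰) × (6.20) / (1890))^(1/3)
  = 1.07 × 10⁶ m

1.07 × 10⁶ m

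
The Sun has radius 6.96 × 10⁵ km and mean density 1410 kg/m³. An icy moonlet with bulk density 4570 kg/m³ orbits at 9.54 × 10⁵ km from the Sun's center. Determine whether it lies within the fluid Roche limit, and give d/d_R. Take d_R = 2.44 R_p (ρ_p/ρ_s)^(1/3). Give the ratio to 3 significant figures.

inside; d/d_R ≈ 0.831

d_R = 2.44 × (6.96 × 10⁵ km) × (1410/4570)^(1/3) = 1.148 × 10⁶ km
d/d_R = (9.54 × 10⁵) / (1.148 × 10⁶) = 0.831
Since d/d_R < 1, the body is inside the Roche limit.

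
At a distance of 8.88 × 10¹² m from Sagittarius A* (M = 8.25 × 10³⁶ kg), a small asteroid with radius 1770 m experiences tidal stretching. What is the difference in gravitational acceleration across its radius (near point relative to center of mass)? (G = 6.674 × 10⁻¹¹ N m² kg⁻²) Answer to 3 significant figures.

Δa = 2GMr/d³
   = 2 × (6.674 × 10⁻¹¹) × (8.25 × 10³⁶) × (1770) / (8.88 × 10¹²)³
   = 2.78 × 10⁻⁹ m/s²

2.78 × 10⁻⁹ m/s²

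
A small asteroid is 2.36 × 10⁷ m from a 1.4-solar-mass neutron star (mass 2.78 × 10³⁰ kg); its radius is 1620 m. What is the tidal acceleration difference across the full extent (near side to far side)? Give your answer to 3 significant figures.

Δa = 4GMr/d³
   = 4 × (6.674 × 10⁻¹¹) × (2.78 × 10³⁰) × (1620) / (2.36 × 10⁷)³
   = 9.15 × 10¹ m/s²

9.15 × 10¹ m/s²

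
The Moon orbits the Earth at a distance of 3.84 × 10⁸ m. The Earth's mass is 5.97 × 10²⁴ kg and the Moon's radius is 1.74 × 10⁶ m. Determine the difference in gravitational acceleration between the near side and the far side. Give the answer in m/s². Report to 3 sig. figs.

4.90 × 10⁻⁵ m/s²

Δg = 4GMr/d³
   = 4 × (6.674 × 10⁻¹¹) × (5.97 × 10²⁴) × (1.74 × 10⁶) / (3.84 × 10⁸)³
   = 4.90 × 10⁻⁵ m/s²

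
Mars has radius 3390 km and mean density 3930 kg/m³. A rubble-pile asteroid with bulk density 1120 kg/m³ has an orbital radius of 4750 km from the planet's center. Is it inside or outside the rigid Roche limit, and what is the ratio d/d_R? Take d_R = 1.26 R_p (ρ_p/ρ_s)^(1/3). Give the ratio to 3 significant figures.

inside; d/d_R ≈ 0.732

d_R = 1.26 × (3390 km) × (3930/1120)^(1/3) = 6491 km
d/d_R = (4750) / (6491) = 0.732
Since d/d_R < 1, the body is inside the Roche limit.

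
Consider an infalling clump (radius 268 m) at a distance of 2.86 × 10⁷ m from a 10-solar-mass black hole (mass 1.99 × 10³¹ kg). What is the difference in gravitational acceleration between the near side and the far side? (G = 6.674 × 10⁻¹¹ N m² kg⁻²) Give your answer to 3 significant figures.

Δg = 4GMr/d³
   = 4 × (6.674 × 10⁻¹¹) × (1.99 × 10³¹) × (268) / (2.86 × 10⁷)³
   = 6.09 × 10¹ m/s²

6.09 × 10¹ m/s²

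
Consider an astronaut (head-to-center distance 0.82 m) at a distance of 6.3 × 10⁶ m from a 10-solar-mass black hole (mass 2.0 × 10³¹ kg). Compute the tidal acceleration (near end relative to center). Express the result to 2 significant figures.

The tidal stretch is the gradient of GM/d² times the body's extent r, hence the 1/d³ dependence.
Δg = 2GMr/d³
   = 2 × (6.674 × 10⁻¹¹) × (2.0 × 10³¹) × (0.82) / (6.3 × 10⁶)³
   = 8.8 m/s²

8.8 m/s²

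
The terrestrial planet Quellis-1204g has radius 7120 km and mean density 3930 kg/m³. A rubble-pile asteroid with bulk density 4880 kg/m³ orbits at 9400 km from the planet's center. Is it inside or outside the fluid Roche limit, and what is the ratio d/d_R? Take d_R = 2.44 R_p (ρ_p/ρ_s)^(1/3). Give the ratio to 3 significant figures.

d_R = 2.44 × (7120 km) × (3930/4880)^(1/3) = 16160 km
d/d_R = (9400) / (16160) = 0.582
Since d/d_R < 1, the body is inside the Roche limit.

inside; d/d_R ≈ 0.582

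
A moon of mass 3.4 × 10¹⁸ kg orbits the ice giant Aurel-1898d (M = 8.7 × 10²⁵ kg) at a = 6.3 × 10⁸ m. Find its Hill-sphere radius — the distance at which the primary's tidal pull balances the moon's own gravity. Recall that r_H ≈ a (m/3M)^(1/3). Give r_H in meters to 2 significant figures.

1.5 × 10⁶ m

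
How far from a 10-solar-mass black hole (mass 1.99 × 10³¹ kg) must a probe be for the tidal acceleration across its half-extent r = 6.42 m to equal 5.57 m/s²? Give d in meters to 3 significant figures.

2GMr/d³ = a_tidal  ⇒  d = (2GMr / a_tidal)^(1/3)
d = (2 × 6.674×10⁻¹¹ × (1.99 × 10³¹) × (6.42) / (5.57))^(1/3)
  = 1.45 × 10⁷ m

1.45 × 10⁷ m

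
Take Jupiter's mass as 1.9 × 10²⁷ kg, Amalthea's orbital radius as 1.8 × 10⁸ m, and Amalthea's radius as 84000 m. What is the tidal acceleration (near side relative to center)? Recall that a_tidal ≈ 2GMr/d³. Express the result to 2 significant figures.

Δg = 2GMr/d³
   = 2 × (6.674 × 10⁻¹¹) × (1.9 × 10²⁷) × (84000) / (1.8 × 10⁸)³
   = 3.7 × 10⁻³ m/s²

3.7 × 10⁻³ m/s²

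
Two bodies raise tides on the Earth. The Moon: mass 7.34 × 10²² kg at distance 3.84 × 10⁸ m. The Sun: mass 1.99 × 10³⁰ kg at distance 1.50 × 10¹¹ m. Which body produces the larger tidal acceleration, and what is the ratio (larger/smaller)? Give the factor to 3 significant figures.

Tidal stretch scales as M/d³; compute that for each body.
The Moon: (7.34 × 10²²) / (3.84 × 10⁸)³ = 1.296 × 10⁻³
The Sun: (1.99 × 10³⁰) / (1.50 × 10¹¹)³ = 5.896 × 10⁻⁴
Ratio (larger/smaller) = 2.20

The Moon, by a factor of ≈ 2.20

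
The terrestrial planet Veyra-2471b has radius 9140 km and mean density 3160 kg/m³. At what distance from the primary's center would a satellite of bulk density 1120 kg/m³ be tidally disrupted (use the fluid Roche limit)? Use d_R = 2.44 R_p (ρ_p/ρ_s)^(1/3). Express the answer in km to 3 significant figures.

d_R = 2.44 × 9140 km × (3160/1120)^(1/3)
    = 31500 km

31500 km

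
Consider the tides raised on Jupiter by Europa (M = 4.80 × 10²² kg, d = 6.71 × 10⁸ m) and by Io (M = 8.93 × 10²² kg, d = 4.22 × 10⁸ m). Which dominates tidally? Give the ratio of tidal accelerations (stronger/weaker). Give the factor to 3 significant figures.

Io, by a factor of ≈ 7.48

Tidal acceleration ∝ M/d³, so compare M/d³ for each.
Europa: (4.80 × 10²²) / (6.71 × 10⁸)³ = 1.589 × 10⁻⁴
Io: (8.93 × 10²²) / (4.22 × 10⁸)³ = 1.188 × 10⁻³
Ratio (larger/smaller) = 7.48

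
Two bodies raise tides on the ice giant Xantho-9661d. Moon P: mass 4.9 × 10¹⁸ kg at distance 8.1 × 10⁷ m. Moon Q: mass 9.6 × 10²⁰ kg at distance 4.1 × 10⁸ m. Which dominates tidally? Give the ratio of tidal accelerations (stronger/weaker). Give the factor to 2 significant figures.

Moon Q, by a factor of ≈ 1.5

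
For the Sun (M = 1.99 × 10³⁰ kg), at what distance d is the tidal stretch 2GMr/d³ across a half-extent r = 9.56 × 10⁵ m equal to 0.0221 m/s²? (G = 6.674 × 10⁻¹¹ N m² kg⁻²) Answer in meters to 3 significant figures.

2GMr/d³ = a_tidal  ⇒  d = (2GMr / a_tidal)^(1/3)
d = (2 × 6.674×10⁻¹¹ × (1.99 × 10³⁰) × (9.56 × 10⁵) / (0.0221))^(1/3)
  = 2.26 × 10⁹ m

2.26 × 10⁹ m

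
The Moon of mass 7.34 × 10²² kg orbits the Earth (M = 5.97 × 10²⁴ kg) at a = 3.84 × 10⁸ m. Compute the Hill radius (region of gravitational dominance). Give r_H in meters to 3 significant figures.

6.15 × 10⁷ m

r_H ≈ a (m/3M)^(1/3)
    = (3.84 × 10⁸) × (7.34 × 10²² / (3 × 5.97 × 10²⁴))^(1/3)
    = 6.15 × 10⁷ m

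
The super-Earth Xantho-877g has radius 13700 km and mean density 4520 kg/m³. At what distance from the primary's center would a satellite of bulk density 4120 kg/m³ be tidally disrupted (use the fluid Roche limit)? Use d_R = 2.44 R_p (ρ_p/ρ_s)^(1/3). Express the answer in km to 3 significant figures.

34500 km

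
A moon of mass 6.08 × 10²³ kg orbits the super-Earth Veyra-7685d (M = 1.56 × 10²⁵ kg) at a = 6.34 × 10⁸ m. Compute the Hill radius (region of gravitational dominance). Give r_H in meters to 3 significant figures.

1.49 × 10⁸ m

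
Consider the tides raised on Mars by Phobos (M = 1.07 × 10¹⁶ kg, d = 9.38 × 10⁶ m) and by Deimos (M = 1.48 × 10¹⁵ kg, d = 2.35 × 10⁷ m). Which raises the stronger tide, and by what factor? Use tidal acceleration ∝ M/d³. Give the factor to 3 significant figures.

Phobos, by a factor of ≈ 114

Tidal stretch scales as M/d³; compute that for each body.
Phobos: (1.07 × 10¹⁶) / (9.38 × 10⁶)³ = 1.297 × 10⁻⁵
Deimos: (1.48 × 10¹⁵) / (2.35 × 10⁷)³ = 1.140 × 10⁻⁷
Ratio (larger/smaller) = 114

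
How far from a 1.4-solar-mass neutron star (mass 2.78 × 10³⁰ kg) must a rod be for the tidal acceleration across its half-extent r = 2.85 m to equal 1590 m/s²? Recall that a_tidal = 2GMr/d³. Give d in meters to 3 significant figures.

8.73 × 10⁵ m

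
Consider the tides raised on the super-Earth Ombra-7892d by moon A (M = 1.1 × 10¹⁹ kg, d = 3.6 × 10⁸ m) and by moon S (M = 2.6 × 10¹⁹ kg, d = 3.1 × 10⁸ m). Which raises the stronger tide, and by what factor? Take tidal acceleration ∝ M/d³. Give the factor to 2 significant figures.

Moon S, by a factor of ≈ 3.7

The tide-raising term goes as M/d³ (the gradient of a 1/d² field).
Moon A: (1.1 × 10¹⁹) / (3.6 × 10⁸)³ = 2.358 × 10⁻⁷
Moon S: (2.6 × 10¹⁹) / (3.1 × 10⁸)³ = 8.727 × 10⁻⁷
Ratio (larger/smaller) = 3.7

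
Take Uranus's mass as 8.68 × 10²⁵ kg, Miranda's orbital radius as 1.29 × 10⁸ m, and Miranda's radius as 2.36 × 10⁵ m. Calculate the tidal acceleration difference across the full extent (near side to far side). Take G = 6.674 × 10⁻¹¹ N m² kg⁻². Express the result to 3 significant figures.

The field gradient is 2GM/d³; across the full diameter 2r the difference is 4GMr/d³.
a_tidal = 4GMr/d³
        = 4 × (6.674 × 10⁻¹¹) × (8.68 × 10²⁵) × (2.36 × 10⁵) / (1.29 × 10⁸)³
        = 2.55 × 10⁻³ m/s²

2.55 × 10⁻³ m/s²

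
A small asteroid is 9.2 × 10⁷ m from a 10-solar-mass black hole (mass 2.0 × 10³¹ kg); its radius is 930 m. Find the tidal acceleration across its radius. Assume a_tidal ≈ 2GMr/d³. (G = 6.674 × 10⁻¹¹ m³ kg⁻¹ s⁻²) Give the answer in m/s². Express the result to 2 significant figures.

3.2 m/s²

a_tidal = 2GMr/d³
        = 2 × (6.674 × 10⁻¹¹) × (2.0 × 10³¹) × (930) / (9.2 × 10⁷)³
        = 3.2 m/s²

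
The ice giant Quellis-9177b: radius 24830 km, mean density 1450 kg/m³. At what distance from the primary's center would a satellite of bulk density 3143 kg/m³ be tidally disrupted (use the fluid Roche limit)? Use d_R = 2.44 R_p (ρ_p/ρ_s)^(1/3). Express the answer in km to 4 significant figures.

d_R = 2.44 × 24830 km × (1450/3143)^(1/3)
    = 46810 km

46810 km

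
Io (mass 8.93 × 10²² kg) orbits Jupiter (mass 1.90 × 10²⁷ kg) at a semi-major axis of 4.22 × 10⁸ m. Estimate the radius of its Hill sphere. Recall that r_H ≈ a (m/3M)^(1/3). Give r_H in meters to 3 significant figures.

1.06 × 10⁷ m

r_H ≈ a (m/3M)^(1/3)
    = (4.22 × 10⁸) × (8.93 × 10²² / (3 × 1.90 × 10²⁷))^(1/3)
    = 1.06 × 10⁷ m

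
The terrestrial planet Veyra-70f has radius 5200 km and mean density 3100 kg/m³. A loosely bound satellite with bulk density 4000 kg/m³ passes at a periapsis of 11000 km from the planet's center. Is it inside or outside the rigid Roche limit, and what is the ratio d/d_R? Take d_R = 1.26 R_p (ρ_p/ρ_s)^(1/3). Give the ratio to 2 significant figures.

d_R = 1.26 × (5200 km) × (3100/4000)^(1/3) = 6018 km
d/d_R = (11000) / (6018) = 1.8
Since d/d_R > 1, the body is outside the Roche limit.

outside; d/d_R ≈ 1.8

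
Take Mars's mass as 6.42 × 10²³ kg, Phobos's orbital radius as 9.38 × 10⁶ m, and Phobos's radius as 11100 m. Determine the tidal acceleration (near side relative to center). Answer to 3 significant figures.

1.15 × 10⁻³ m/s²

a_tidal = 2GMr/d³
        = 2 × (6.674 × 10⁻¹¹) × (6.42 × 10²³) × (11100) / (9.38 × 10⁶)³
        = 1.15 × 10⁻³ m/s²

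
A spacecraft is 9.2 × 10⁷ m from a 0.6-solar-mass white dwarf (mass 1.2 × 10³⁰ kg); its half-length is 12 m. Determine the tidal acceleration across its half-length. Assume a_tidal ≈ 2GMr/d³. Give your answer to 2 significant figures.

Δa = 2GMr/d³
   = 2 × (6.674 × 10⁻¹¹) × (1.2 × 10³⁰) × (12) / (9.2 × 10⁷)³
   = 2.5 × 10⁻³ m/s²

2.5 × 10⁻³ m/s²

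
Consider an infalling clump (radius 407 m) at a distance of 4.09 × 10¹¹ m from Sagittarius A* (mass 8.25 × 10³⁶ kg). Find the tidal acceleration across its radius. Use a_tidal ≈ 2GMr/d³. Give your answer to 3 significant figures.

6.55 × 10⁻⁶ m/s²

Differencing GM/(d−r)² and GM/d² to first order in r/d gives 2GMr/d³.
Δg = 2GMr/d³
   = 2 × (6.674 × 10⁻¹¹) × (8.25 × 10³⁶) × (407) / (4.09 × 10¹¹)³
   = 6.55 × 10⁻⁶ m/s²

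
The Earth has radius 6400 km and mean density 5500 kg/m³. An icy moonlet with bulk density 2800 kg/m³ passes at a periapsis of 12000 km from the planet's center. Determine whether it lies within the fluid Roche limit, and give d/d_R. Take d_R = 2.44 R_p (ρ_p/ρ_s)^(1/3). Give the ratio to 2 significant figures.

d_R = 2.44 × (6400 km) × (5500/2800)^(1/3) = 19560 km
d/d_R = (12000) / (19560) = 0.61
Since d/d_R < 1, the body is inside the Roche limit.

inside; d/d_R ≈ 0.61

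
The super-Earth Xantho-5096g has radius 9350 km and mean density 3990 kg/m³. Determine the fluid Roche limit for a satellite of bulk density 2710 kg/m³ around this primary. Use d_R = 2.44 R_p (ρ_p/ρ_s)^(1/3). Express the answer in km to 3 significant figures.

26000 km

d_R = 2.44 × 9350 km × (3990/2710)^(1/3)
    = 26000 km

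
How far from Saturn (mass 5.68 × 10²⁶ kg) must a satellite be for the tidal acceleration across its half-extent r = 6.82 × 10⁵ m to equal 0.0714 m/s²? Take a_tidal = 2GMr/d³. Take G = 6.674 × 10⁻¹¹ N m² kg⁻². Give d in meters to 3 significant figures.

2GMr/d³ = a_tidal  ⇒  d = (2GMr / a_tidal)^(1/3)
d = (2 × 6.674×10⁻¹¹ × (5.68 × 10²⁶) × (6.82 × 10⁵) / (0.0714))^(1/3)
  = 8.98 × 10⁷ m

8.98 × 10⁷ m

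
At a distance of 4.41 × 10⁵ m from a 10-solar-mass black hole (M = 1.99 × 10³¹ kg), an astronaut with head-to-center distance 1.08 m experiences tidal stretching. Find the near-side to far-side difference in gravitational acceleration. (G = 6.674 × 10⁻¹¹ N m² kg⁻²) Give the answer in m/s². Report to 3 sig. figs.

6.69 × 10⁴ m/s²

Δg = 4GMr/d³
   = 4 × (6.674 × 10⁻¹¹) × (1.99 × 10³¹) × (1.08) / (4.41 × 10⁵)³
   = 6.69 × 10⁴ m/s²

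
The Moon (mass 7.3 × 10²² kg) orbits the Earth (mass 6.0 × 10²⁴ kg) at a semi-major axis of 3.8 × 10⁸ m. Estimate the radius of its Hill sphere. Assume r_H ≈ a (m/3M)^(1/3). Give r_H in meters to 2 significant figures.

6.1 × 10⁷ m

r_H ≈ a (m/3M)^(1/3)
    = (3.8 × 10⁸) × (7.3 × 10²² / (3 × 6.0 × 10²⁴))^(1/3)
    = 6.1 × 10⁷ m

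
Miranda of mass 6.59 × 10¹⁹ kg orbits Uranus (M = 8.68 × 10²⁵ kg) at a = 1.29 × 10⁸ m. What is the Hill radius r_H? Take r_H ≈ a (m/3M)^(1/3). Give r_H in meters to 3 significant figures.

8.16 × 10⁵ m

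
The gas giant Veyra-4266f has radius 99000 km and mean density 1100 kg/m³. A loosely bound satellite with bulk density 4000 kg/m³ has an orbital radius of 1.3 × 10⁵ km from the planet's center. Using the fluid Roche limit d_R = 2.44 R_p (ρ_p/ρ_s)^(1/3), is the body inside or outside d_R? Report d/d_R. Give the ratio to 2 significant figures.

d_R = 2.44 × (99000 km) × (1100/4000)^(1/3) = 1.571 × 10⁵ km
d/d_R = (1.3 × 10⁵) / (1.571 × 10⁵) = 0.83
Since d/d_R < 1, the body is inside the Roche limit.

inside; d/d_R ≈ 0.83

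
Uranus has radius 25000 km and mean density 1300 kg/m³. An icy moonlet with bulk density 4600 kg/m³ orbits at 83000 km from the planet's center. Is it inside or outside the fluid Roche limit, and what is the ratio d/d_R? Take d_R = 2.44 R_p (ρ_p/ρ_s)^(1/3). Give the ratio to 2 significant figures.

d_R = 2.44 × (25000 km) × (1300/4600)^(1/3) = 40030 km
d/d_R = (83000) / (40030) = 2.1
Since d/d_R > 1, the body is outside the Roche limit.

outside; d/d_R ≈ 2.1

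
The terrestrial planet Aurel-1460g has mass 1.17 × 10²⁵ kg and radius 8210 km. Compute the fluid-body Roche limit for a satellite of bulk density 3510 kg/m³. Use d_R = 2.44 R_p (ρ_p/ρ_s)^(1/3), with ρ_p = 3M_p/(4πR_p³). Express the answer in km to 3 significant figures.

22600 km

ρ_p = 3M_p/(4πR_p³) = 3 × (1.17 × 10²⁵) / (4π × (8.21 × 10⁶ m)³) = 5050 kg/m³
d_R = 2.44 × 8210 km × (5050/3510)^(1/3)
    = 22600 km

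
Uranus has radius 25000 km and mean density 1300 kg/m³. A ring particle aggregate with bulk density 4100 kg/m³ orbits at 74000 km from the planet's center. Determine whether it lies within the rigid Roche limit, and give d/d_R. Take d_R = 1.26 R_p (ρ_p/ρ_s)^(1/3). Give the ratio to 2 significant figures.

d_R = 1.26 × (25000 km) × (1300/4100)^(1/3) = 21480 km
d/d_R = (74000) / (21480) = 3.4
Since d/d_R > 1, the body is outside the Roche limit.

outside; d/d_R ≈ 3.4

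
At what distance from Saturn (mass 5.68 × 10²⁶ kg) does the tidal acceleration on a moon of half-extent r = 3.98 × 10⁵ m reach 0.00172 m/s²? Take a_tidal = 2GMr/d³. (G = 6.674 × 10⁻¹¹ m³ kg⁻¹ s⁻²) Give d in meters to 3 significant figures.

2.60 × 10⁸ m

2GMr/d³ = a_tidal  ⇒  d = (2GMr / a_tidal)^(1/3)
d = (2 × 6.674×10⁻¹¹ × (5.68 × 10²⁶) × (3.98 × 10⁵) / (0.00172))^(1/3)
  = 2.60 × 10⁸ m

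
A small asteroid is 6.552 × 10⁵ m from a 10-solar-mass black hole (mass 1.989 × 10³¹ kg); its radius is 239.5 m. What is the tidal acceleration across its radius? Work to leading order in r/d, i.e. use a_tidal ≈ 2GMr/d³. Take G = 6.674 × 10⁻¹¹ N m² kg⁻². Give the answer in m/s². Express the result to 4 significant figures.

2.261 × 10⁶ m/s²

a_tidal = 2GMr/d³
        = 2 × (6.674 × 10⁻¹¹) × (1.989 × 10³¹) × (239.5) / (6.552 × 10⁵)³
        = 2.261 × 10⁶ m/s²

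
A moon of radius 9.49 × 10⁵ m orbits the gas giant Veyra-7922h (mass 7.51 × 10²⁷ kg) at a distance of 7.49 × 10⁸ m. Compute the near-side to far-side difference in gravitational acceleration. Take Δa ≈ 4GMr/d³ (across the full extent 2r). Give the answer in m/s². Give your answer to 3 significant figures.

4.53 × 10⁻³ m/s²

a_tidal = 4GMr/d³
        = 4 × (6.674 × 10⁻¹¹) × (7.51 × 10²⁷) × (9.49 × 10⁵) / (7.49 × 10⁸)³
        = 4.53 × 10⁻³ m/s²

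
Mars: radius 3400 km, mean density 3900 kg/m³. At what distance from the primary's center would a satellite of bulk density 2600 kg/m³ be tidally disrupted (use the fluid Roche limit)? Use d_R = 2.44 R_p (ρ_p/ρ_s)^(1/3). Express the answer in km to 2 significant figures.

d_R = 2.44 × 3400 km × (3900/2600)^(1/3)
    = 9500 km

9500 km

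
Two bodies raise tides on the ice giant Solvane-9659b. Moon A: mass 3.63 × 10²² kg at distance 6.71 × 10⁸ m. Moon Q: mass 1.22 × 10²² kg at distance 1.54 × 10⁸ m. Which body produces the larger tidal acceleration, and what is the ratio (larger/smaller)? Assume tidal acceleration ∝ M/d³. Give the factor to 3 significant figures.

Tidal stretch scales as M/d³; compute that for each body.
Moon A: (3.63 × 10²²) / (6.71 × 10⁸)³ = 1.202 × 10⁻⁴
Moon Q: (1.22 × 10²²) / (1.54 × 10⁸)³ = 3.340 × 10⁻³
Ratio (larger/smaller) = 27.8

Moon Q, by a factor of ≈ 27.8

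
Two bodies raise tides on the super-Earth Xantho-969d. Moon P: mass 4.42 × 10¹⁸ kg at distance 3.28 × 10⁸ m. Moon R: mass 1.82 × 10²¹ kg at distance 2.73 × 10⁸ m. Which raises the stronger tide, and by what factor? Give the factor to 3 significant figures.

Compare M/d³ for the two perturbers:
Moon P: (4.42 × 10¹⁸) / (3.28 × 10⁸)³ = 1.253 × 10⁻⁷
Moon R: (1.82 × 10²¹) / (2.73 × 10⁸)³ = 8.945 × 10⁻⁵
Ratio (larger/smaller) = 714

Moon R, by a factor of ≈ 714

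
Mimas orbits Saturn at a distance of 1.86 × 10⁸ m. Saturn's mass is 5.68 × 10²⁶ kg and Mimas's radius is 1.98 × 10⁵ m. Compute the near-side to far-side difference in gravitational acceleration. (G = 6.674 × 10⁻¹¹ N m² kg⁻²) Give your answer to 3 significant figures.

4.67 × 10⁻³ m/s²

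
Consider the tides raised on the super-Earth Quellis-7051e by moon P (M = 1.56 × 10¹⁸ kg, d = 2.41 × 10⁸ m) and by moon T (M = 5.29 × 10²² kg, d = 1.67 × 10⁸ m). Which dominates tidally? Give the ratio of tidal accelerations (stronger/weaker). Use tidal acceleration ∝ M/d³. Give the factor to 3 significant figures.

The tide-raising term goes as M/d³ (the gradient of a 1/d² field).
Moon P: (1.56 × 10¹⁸) / (2.41 × 10⁸)³ = 1.114 × 10⁻⁷
Moon T: (5.29 × 10²²) / (1.67 × 10⁸)³ = 1.136 × 10⁻²
Ratio (larger/smaller) = 1.02 × 10⁵

Moon T, by a factor of ≈ 1.02 × 10⁵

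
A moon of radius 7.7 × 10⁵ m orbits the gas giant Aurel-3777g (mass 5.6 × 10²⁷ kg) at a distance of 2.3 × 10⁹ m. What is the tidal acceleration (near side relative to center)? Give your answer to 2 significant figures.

4.7 × 10⁻⁵ m/s²

a_tidal = 2GMr/d³
        = 2 × (6.674 × 10⁻¹¹) × (5.6 × 10²⁷) × (7.7 × 10⁵) / (2.3 × 10⁹)³
        = 4.7 × 10⁻⁵ m/s²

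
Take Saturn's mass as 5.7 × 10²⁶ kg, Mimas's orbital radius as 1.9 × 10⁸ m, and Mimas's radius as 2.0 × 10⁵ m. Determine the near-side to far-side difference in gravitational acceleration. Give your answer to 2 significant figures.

4.4 × 10⁻³ m/s²

Δa = 4GMr/d³
   = 4 × (6.674 × 10⁻¹¹) × (5.7 × 10²⁶) × (2.0 × 10⁵) / (1.9 × 10⁸)³
   = 4.4 × 10⁻³ m/s²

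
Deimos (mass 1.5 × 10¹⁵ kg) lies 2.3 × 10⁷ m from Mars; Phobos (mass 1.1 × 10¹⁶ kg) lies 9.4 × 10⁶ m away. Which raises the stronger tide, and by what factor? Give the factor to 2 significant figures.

Phobos, by a factor of ≈ 110

Tidal stretch scales as M/d³; compute that for each body.
Deimos: (1.5 × 10¹⁵) / (2.3 × 10⁷)³ = 1.233 × 10⁻⁷
Phobos: (1.1 × 10¹⁶) / (9.4 × 10⁶)³ = 1.324 × 10⁻⁵
Ratio (larger/smaller) = 110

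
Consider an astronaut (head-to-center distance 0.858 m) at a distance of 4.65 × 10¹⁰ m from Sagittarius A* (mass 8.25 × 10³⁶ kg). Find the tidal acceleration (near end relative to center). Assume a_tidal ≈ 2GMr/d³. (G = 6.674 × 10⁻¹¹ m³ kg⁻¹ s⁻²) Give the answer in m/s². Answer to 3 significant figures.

The tidal stretch is the gradient of GM/d² times the body's extent r, hence the 1/d³ dependence.
Δg = 2GMr/d³
   = 2 × (6.674 × 10⁻¹¹) × (8.25 × 10³⁶) × (0.858) / (4.65 × 10¹⁰)³
   = 9.40 × 10⁻⁶ m/s²

9.40 × 10⁻⁶ m/s²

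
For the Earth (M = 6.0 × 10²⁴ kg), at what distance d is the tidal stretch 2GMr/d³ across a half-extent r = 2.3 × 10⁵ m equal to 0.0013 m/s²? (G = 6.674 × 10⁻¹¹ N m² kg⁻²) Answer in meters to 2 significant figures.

2GMr/d³ = a_tidal  ⇒  d = (2GMr / a_tidal)^(1/3)
d = (2 × 6.674×10⁻¹¹ × (6.0 × 10²⁴) × (2.3 × 10⁵) / (0.0013))^(1/3)
  = 5.2 × 10⁷ m

5.2 × 10⁷ m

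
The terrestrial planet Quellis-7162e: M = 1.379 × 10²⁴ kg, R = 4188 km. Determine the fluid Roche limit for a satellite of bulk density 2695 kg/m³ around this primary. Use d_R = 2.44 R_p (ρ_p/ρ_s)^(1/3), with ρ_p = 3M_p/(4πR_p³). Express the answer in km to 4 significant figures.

12110 km

ρ_p = 3M_p/(4πR_p³) = 3 × (1.379 × 10²⁴) / (4π × (4.188 × 10⁶ m)³) = 4482 kg/m³
d_R = 2.44 × 4188 km × (4482/2695)^(1/3)
    = 12110 km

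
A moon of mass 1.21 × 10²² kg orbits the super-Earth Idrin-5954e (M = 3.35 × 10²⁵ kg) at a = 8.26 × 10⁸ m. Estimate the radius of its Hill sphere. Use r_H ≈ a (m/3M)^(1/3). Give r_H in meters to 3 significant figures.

4.08 × 10⁷ m

r_H ≈ a (m/3M)^(1/3)
    = (8.26 × 10⁸) × (1.21 × 10²² / (3 × 3.35 × 10²⁵))^(1/3)
    = 4.08 × 10⁷ m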